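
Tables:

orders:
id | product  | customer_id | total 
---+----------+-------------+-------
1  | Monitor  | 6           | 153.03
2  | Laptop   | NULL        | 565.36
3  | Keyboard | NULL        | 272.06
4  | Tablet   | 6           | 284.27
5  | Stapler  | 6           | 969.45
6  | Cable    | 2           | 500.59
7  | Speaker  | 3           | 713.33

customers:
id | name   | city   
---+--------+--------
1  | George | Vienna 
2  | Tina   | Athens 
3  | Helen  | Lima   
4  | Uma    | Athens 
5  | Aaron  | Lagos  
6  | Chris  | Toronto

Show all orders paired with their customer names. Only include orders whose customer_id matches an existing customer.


INNER JOIN keeps only orders rows whose customer_id matches an id in customers. Walk through each order:
  - order 1 (Monitor): customer_id=6 -> matches Chris
  - order 2 (Laptop): customer_id=NULL, no match -> dropped
  - order 3 (Keyboard): customer_id=NULL, no match -> dropped
  - order 4 (Tablet): customer_id=6 -> matches Chris
  - order 5 (Stapler): customer_id=6 -> matches Chris
  - order 6 (Cable): customer_id=2 -> matches Tina
  - order 7 (Speaker): customer_id=3 -> matches Helen
So 2 of 7 rows are dropped.

SQL:
SELECT a.product, b.name AS customer
FROM orders a
INNER JOIN customers b ON a.customer_id = b.id

Result:
product | customer
--------+---------
Monitor | Chris   
Tablet  | Chris   
Stapler | Chris   
Cable   | Tina    
Speaker | Helen   


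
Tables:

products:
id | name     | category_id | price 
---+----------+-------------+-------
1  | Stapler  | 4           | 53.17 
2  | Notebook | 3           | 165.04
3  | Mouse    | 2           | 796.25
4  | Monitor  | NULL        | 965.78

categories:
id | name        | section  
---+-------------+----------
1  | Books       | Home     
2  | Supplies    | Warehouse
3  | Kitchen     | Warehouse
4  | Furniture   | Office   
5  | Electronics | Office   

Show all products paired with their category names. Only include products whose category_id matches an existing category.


INNER JOIN keeps only products rows whose category_id matches an id in categories. Walk through each product:
  - product 1 (Stapler): category_id=4 -> matches Furniture
  - product 2 (Notebook): category_id=3 -> matches Kitchen
  - product 3 (Mouse): category_id=2 -> matches Supplies
  - product 4 (Monitor): category_id=NULL, no match -> dropped
So 1 of 4 rows is dropped.

SQL:
SELECT a.name, b.name AS category
FROM products a
INNER JOIN categories b ON a.category_id = b.id

Result:
name     | category 
---------+----------
Stapler  | Furniture
Notebook | Kitchen  
Mouse    | Supplies 


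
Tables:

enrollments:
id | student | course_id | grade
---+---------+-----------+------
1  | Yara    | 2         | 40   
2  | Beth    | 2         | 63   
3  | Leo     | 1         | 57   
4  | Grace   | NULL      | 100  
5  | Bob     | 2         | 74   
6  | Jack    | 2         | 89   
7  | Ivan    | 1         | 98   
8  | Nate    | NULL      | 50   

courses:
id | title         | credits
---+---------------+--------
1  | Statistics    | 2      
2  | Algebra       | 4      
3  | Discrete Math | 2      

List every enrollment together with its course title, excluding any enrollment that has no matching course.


INNER JOIN keeps only enrollments rows whose course_id matches an id in courses. Walk through each enrollment:
  - enrollment 1 (Yara): course_id=2 -> matches Algebra
  - enrollment 2 (Beth): course_id=2 -> matches Algebra
  - enrollment 3 (Leo): course_id=1 -> matches Statistics
  - enrollment 4 (Grace): course_id=NULL, no match -> dropped
  - enrollment 5 (Bob): course_id=2 -> matches Algebra
  - enrollment 6 (Jack): course_id=2 -> matches Algebra
  - enrollment 7 (Ivan): course_id=1 -> matches Statistics
  - enrollment 8 (Nate): course_id=NULL, no match -> dropped
So 2 of 8 rows are dropped.

SQL:
SELECT a.student, b.title AS course
FROM enrollments a
INNER JOIN courses b ON a.course_id = b.id

Result:
student | course    
--------+-----------
Yara    | Algebra   
Beth    | Algebra   
Leo     | Statistics
Bob     | Algebra   
Jack    | Algebra   
Ivan    | Statistics


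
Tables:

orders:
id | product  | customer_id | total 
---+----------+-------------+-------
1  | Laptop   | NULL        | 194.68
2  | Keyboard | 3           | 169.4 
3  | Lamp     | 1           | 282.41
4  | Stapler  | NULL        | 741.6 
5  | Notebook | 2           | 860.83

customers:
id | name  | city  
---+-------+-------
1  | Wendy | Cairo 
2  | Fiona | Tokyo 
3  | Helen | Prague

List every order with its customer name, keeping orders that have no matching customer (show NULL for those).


LEFT JOIN keeps every row from orders (the left table); where customer_id has no match in customers, the customer columns become NULL. Walk through each order:
  - order 1 (Laptop): customer_id=NULL, no match -> kept with NULL
  - order 2 (Keyboard): customer_id=3 -> matches Helen
  - order 3 (Lamp): customer_id=1 -> matches Wendy
  - order 4 (Stapler): customer_id=NULL, no match -> kept with NULL
  - order 5 (Notebook): customer_id=2 -> matches Fiona
All 5 rows appear; 2 have NULL customer.

SQL:
SELECT a.product, b.name AS customer
FROM orders a
LEFT JOIN customers b ON a.customer_id = b.id

Result:
product  | customer
---------+---------
Laptop   | NULL    
Keyboard | Helen   
Lamp     | Wendy   
Stapler  | NULL    
Notebook | Fiona   


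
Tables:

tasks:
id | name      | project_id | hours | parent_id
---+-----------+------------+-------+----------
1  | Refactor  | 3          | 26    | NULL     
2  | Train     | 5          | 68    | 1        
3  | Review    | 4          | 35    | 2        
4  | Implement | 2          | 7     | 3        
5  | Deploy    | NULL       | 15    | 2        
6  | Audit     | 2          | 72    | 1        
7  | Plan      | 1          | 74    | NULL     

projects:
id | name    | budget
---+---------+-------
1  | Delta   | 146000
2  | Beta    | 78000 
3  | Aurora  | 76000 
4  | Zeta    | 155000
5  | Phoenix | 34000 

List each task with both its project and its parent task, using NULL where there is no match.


Two LEFT JOINs from the same base table tasks: one to projects via project_id, one to tasks itself via parent_id. Both are LEFT so every task is preserved.
Match against projects:
  - task 1 (Refactor): project_id=3 -> matches Aurora
  - task 2 (Train): project_id=5 -> matches Phoenix
  - task 3 (Review): project_id=4 -> matches Zeta
  - task 4 (Implement): project_id=2 -> matches Beta
  - task 5 (Deploy): project_id=NULL, no match -> kept with NULL
  - task 6 (Audit): project_id=2 -> matches Beta
  - task 7 (Plan): project_id=1 -> matches Delta
Match against tasks (self):
  - task 1 (Refactor): parent_id=NULL -> NULL
  - task 2 (Train): parent_id=1 -> Refactor
  - task 3 (Review): parent_id=2 -> Train
  - task 4 (Implement): parent_id=3 -> Review
  - task 5 (Deploy): parent_id=2 -> Train
  - task 6 (Audit): parent_id=1 -> Refactor
  - task 7 (Plan): parent_id=NULL -> NULL

SQL:
SELECT a.name, b.name AS project, c.name AS parent
FROM tasks a
LEFT JOIN projects b ON a.project_id = b.id
LEFT JOIN tasks c ON a.parent_id = c.id

Result:
name      | project | parent  
----------+---------+---------
Refactor  | Aurora  | NULL    
Train     | Phoenix | Refactor
Review    | Zeta    | Train   
Implement | Beta    | Review  
Deploy    | NULL    | Train   
Audit     | Beta    | Refactor
Plan      | Delta   | NULL    


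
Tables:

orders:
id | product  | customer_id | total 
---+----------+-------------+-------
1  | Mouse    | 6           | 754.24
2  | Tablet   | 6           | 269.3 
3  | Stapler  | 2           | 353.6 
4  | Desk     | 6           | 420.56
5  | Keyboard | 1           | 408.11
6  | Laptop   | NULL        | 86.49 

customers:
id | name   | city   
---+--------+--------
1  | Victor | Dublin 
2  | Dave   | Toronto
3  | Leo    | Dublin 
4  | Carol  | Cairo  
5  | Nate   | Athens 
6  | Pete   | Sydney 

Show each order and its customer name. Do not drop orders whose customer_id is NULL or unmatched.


LEFT JOIN keeps every row from orders (the left table); where customer_id has no match in customers, the customer columns become NULL. Walk through each order:
  - order 1 (Mouse): customer_id=6 -> matches Pete
  - order 2 (Tablet): customer_id=6 -> matches Pete
  - order 3 (Stapler): customer_id=2 -> matches Dave
  - order 4 (Desk): customer_id=6 -> matches Pete
  - order 5 (Keyboard): customer_id=1 -> matches Victor
  - order 6 (Laptop): customer_id=NULL, no match -> kept with NULL
All 6 rows appear; 1 has NULL customer.

SQL:
SELECT a.product, b.name AS customer
FROM orders a
LEFT JOIN customers b ON a.customer_id = b.id

Result:
product  | customer
---------+---------
Mouse    | Pete    
Tablet   | Pete    
Stapler  | Dave    
Desk     | Pete    
Keyboard | Victor  
Laptop   | NULL    


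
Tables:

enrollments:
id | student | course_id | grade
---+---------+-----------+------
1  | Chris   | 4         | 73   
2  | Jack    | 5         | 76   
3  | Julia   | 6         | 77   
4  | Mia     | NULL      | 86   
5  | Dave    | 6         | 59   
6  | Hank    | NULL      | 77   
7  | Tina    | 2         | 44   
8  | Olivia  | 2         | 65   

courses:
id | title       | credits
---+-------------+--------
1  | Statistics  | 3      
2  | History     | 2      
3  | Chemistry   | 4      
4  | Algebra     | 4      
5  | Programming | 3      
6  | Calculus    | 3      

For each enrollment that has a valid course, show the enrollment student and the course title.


INNER JOIN keeps only enrollments rows whose course_id matches an id in courses. Walk through each enrollment:
  - enrollment 1 (Chris): course_id=4 -> matches Algebra
  - enrollment 2 (Jack): course_id=5 -> matches Programming
  - enrollment 3 (Julia): course_id=6 -> matches Calculus
  - enrollment 4 (Mia): course_id=NULL, no match -> dropped
  - enrollment 5 (Dave): course_id=6 -> matches Calculus
  - enrollment 6 (Hank): course_id=NULL, no match -> dropped
  - enrollment 7 (Tina): course_id=2 -> matches History
  - enrollment 8 (Olivia): course_id=2 -> matches History
So 2 of 8 rows are dropped.

SQL:
SELECT a.student, b.title AS course
FROM enrollments a
INNER JOIN courses b ON a.course_id = b.id

Result:
student | course     
--------+------------
Chris   | Algebra    
Jack    | Programming
Julia   | Calculus   
Dave    | Calculus   
Tina    | History    
Olivia  | History    


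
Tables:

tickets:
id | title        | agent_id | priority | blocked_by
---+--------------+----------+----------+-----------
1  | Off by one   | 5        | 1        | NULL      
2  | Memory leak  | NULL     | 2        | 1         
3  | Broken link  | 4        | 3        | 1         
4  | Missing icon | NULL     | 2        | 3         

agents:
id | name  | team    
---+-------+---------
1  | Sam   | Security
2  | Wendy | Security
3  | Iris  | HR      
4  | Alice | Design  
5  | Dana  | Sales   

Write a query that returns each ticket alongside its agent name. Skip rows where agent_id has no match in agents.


INNER JOIN keeps only tickets rows whose agent_id matches an id in agents. Walk through each ticket:
  - ticket 1 (Off by one): agent_id=5 -> matches Dana
  - ticket 2 (Memory leak): agent_id=NULL, no match -> dropped
  - ticket 3 (Broken link): agent_id=4 -> matches Alice
  - ticket 4 (Missing icon): agent_id=NULL, no match -> dropped
So 2 of 4 rows are dropped.

SQL:
SELECT a.title, b.name AS agent
FROM tickets a
INNER JOIN agents b ON a.agent_id = b.id

Result:
title       | agent
------------+------
Off by one  | Dana 
Broken link | Alice


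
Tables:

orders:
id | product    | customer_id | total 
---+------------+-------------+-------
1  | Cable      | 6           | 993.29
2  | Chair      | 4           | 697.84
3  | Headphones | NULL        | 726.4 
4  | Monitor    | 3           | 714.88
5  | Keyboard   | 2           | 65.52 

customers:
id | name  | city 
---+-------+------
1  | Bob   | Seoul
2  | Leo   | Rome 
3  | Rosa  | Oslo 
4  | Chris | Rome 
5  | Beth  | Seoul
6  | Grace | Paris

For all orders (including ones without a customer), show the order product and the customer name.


LEFT JOIN keeps every row from orders (the left table); where customer_id has no match in customers, the customer columns become NULL. Walk through each order:
  - order 1 (Cable): customer_id=6 -> matches Grace
  - order 2 (Chair): customer_id=4 -> matches Chris
  - order 3 (Headphones): customer_id=NULL, no match -> kept with NULL
  - order 4 (Monitor): customer_id=3 -> matches Rosa
  - order 5 (Keyboard): customer_id=2 -> matches Leo
All 5 rows appear; 1 has NULL customer.

SQL:
SELECT a.product, b.name AS customer
FROM orders a
LEFT JOIN customers b ON a.customer_id = b.id

Result:
product    | customer
-----------+---------
Cable      | Grace   
Chair      | Chris   
Headphones | NULL    
Monitor    | Rosa    
Keyboard   | Leo     


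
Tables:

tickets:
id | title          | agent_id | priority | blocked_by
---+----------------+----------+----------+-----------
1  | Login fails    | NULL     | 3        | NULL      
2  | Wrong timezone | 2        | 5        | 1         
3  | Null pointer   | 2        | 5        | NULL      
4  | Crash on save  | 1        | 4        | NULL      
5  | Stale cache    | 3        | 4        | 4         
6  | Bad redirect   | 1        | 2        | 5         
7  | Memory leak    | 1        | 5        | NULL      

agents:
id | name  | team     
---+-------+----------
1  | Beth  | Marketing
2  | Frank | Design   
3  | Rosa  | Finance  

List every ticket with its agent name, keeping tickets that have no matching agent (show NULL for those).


LEFT JOIN keeps every row from tickets (the left table); where agent_id has no match in agents, the agent columns become NULL. Walk through each ticket:
  - ticket 1 (Login fails): agent_id=NULL, no match -> kept with NULL
  - ticket 2 (Wrong timezone): agent_id=2 -> matches Frank
  - ticket 3 (Null pointer): agent_id=2 -> matches Frank
  - ticket 4 (Crash on save): agent_id=1 -> matches Beth
  - ticket 5 (Stale cache): agent_id=3 -> matches Rosa
  - ticket 6 (Bad redirect): agent_id=1 -> matches Beth
  - ticket 7 (Memory leak): agent_id=1 -> matches Beth
All 7 rows appear; 1 has NULL agent.

SQL:
SELECT a.title, b.name AS agent
FROM tickets a
LEFT JOIN agents b ON a.agent_id = b.id

Result:
title          | agent
---------------+------
Login fails    | NULL 
Wrong timezone | Frank
Null pointer   | Frank
Crash on save  | Beth 
Stale cache    | Rosa 
Bad redirect   | Beth 
Memory leak    | Beth 


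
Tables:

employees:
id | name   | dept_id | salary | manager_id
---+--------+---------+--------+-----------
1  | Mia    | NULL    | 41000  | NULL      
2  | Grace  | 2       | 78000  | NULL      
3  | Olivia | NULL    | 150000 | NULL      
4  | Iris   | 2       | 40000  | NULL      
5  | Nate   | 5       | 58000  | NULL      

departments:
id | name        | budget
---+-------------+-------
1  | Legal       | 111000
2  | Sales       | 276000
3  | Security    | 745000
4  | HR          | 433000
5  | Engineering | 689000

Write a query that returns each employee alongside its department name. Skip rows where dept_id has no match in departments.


INNER JOIN keeps only employees rows whose dept_id matches an id in departments. Walk through each employee:
  - employee 1 (Mia): dept_id=NULL, no match -> dropped
  - employee 2 (Grace): dept_id=2 -> matches Sales
  - employee 3 (Olivia): dept_id=NULL, no match -> dropped
  - employee 4 (Iris): dept_id=2 -> matches Sales
  - employee 5 (Nate): dept_id=5 -> matches Engineering
So 2 of 5 rows are dropped.

SQL:
SELECT a.name, b.name AS department
FROM employees a
INNER JOIN departments b ON a.dept_id = b.id

Result:
name  | department 
------+------------
Grace | Sales      
Iris  | Sales      
Nate  | Engineering


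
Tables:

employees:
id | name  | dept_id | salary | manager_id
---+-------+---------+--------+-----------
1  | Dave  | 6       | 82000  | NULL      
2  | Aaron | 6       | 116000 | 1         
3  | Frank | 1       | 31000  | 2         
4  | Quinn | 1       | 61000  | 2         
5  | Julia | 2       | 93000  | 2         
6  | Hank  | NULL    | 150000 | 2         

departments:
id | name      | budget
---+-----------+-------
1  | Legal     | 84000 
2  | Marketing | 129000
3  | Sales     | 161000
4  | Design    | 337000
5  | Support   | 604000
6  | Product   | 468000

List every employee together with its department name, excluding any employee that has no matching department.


INNER JOIN keeps only employees rows whose dept_id matches an id in departments. Walk through each employee:
  - employee 1 (Dave): dept_id=6 -> matches Product
  - employee 2 (Aaron): dept_id=6 -> matches Product
  - employee 3 (Frank): dept_id=1 -> matches Legal
  - employee 4 (Quinn): dept_id=1 -> matches Legal
  - employee 5 (Julia): dept_id=2 -> matches Marketing
  - employee 6 (Hank): dept_id=NULL, no match -> dropped
So 1 of 6 rows is dropped.

SQL:
SELECT a.name, b.name AS department
FROM employees a
INNER JOIN departments b ON a.dept_id = b.id

Result:
name  | department
------+-----------
Dave  | Product   
Aaron | Product   
Frank | Legal     
Quinn | Legal     
Julia | Marketing 


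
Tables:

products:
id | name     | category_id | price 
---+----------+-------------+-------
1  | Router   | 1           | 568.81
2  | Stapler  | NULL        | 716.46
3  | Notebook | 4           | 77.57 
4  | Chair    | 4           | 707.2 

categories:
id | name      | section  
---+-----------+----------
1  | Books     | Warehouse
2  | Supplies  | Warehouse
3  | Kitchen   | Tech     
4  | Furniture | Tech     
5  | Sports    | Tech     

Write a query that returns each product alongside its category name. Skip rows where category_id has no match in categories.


INNER JOIN keeps only products rows whose category_id matches an id in categories. Walk through each product:
  - product 1 (Router): category_id=1 -> matches Books
  - product 2 (Stapler): category_id=NULL, no match -> dropped
  - product 3 (Notebook): category_id=4 -> matches Furniture
  - product 4 (Chair): category_id=4 -> matches Furniture
So 1 of 4 rows is dropped.

SQL:
SELECT a.name, b.name AS category
FROM products a
INNER JOIN categories b ON a.category_id = b.id

Result:
name     | category 
---------+----------
Router   | Books    
Notebook | Furniture
Chair    | Furniture


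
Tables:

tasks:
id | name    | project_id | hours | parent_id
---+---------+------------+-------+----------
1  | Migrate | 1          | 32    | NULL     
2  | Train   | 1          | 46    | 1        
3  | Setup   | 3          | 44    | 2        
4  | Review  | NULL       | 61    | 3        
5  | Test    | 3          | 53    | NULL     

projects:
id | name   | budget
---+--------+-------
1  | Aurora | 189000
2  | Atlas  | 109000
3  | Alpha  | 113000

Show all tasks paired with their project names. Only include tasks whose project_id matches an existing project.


INNER JOIN keeps only tasks rows whose project_id matches an id in projects. Walk through each task:
  - task 1 (Migrate): project_id=1 -> matches Aurora
  - task 2 (Train): project_id=1 -> matches Aurora
  - task 3 (Setup): project_id=3 -> matches Alpha
  - task 4 (Review): project_id=NULL, no match -> dropped
  - task 5 (Test): project_id=3 -> matches Alpha
So 1 of 5 rows is dropped.

SQL:
SELECT a.name, b.name AS project
FROM tasks a
INNER JOIN projects b ON a.project_id = b.id

Result:
name    | project
--------+--------
Migrate | Aurora 
Train   | Aurora 
Setup   | Alpha  
Test    | Alpha  


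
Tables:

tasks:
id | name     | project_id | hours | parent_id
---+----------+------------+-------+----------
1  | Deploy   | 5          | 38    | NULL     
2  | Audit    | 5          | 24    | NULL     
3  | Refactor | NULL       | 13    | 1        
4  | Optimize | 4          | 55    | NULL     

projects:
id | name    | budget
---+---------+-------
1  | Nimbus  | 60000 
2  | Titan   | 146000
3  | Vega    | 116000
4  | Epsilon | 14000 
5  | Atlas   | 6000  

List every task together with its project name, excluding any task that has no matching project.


INNER JOIN keeps only tasks rows whose project_id matches an id in projects. Walk through each task:
  - task 1 (Deploy): project_id=5 -> matches Atlas
  - task 2 (Audit): project_id=5 -> matches Atlas
  - task 3 (Refactor): project_id=NULL, no match -> dropped
  - task 4 (Optimize): project_id=4 -> matches Epsilon
So 1 of 4 rows is dropped.

SQL:
SELECT a.name, b.name AS project
FROM tasks a
INNER JOIN projects b ON a.project_id = b.id

Result:
name     | project
---------+--------
Deploy   | Atlas  
Audit    | Atlas  
Optimize | Epsilon


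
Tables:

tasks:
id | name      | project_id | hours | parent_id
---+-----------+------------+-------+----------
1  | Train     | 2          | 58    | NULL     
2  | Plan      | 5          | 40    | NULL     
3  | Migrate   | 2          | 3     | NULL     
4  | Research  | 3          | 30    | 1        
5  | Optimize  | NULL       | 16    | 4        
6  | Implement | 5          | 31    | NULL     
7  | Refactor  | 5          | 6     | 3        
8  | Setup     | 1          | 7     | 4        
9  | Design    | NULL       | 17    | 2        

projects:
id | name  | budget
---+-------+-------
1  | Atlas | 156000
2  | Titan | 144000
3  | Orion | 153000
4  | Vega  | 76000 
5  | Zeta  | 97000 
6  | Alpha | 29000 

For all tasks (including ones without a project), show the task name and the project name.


LEFT JOIN keeps every row from tasks (the left table); where project_id has no match in projects, the project columns become NULL. Walk through each task:
  - task 1 (Train): project_id=2 -> matches Titan
  - task 2 (Plan): project_id=5 -> matches Zeta
  - task 3 (Migrate): project_id=2 -> matches Titan
  - task 4 (Research): project_id=3 -> matches Orion
  - task 5 (Optimize): project_id=NULL, no match -> kept with NULL
  - task 6 (Implement): project_id=5 -> matches Zeta
  - task 7 (Refactor): project_id=5 -> matches Zeta
  - task 8 (Setup): project_id=1 -> matches Atlas
  - task 9 (Design): project_id=NULL, no match -> kept with NULL
All 9 rows appear; 2 have NULL project.

SQL:
SELECT a.name, b.name AS project
FROM tasks a
LEFT JOIN projects b ON a.project_id = b.id

Result:
name      | project
----------+--------
Train     | Titan  
Plan      | Zeta   
Migrate   | Titan  
Research  | Orion  
Optimize  | NULL   
Implement | Zeta   
Refactor  | Zeta   
Setup     | Atlas  
Design    | NULL   


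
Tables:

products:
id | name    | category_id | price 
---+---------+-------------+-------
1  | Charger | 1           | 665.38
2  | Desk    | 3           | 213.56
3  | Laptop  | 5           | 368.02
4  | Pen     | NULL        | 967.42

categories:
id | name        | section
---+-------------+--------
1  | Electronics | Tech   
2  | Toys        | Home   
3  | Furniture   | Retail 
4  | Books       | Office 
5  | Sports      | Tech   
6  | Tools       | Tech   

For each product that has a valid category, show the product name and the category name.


INNER JOIN keeps only products rows whose category_id matches an id in categories. Walk through each product:
  - product 1 (Charger): category_id=1 -> matches Electronics
  - product 2 (Desk): category_id=3 -> matches Furniture
  - product 3 (Laptop): category_id=5 -> matches Sports
  - product 4 (Pen): category_id=NULL, no match -> dropped
So 1 of 4 rows is dropped.

SQL:
SELECT a.name, b.name AS category
FROM products a
INNER JOIN categories b ON a.category_id = b.id

Result:
name    | category   
--------+------------
Charger | Electronics
Desk    | Furniture  
Laptop  | Sports     


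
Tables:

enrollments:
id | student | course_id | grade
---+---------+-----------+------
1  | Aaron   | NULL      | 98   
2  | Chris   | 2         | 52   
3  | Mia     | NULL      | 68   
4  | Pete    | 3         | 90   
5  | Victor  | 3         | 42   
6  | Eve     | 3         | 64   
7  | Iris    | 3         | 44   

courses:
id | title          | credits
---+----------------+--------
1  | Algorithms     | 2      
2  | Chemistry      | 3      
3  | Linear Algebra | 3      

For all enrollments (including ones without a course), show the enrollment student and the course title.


LEFT JOIN keeps every row from enrollments (the left table); where course_id has no match in courses, the course columns become NULL. Walk through each enrollment:
  - enrollment 1 (Aaron): course_id=NULL, no match -> kept with NULL
  - enrollment 2 (Chris): course_id=2 -> matches Chemistry
  - enrollment 3 (Mia): course_id=NULL, no match -> kept with NULL
  - enrollment 4 (Pete): course_id=3 -> matches Linear Algebra
  - enrollment 5 (Victor): course_id=3 -> matches Linear Algebra
  - enrollment 6 (Eve): course_id=3 -> matches Linear Algebra
  - enrollment 7 (Iris): course_id=3 -> matches Linear Algebra
All 7 rows appear; 2 have NULL course.

SQL:
SELECT a.student, b.title AS course
FROM enrollments a
LEFT JOIN courses b ON a.course_id = b.id

Result:
student | course        
--------+---------------
Aaron   | NULL          
Chris   | Chemistry     
Mia     | NULL          
Pete    | Linear Algebra
Victor  | Linear Algebra
Eve     | Linear Algebra
Iris    | Linear Algebra


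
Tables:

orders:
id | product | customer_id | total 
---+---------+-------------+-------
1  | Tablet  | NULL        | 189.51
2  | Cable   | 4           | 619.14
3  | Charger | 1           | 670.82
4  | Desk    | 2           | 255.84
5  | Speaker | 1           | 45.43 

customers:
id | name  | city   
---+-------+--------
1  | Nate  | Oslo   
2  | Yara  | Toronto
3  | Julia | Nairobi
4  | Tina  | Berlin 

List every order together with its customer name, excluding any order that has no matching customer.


INNER JOIN keeps only orders rows whose customer_id matches an id in customers. Walk through each order:
  - order 1 (Tablet): customer_id=NULL, no match -> dropped
  - order 2 (Cable): customer_id=4 -> matches Tina
  - order 3 (Charger): customer_id=1 -> matches Nate
  - order 4 (Desk): customer_id=2 -> matches Yara
  - order 5 (Speaker): customer_id=1 -> matches Nate
So 1 of 5 rows is dropped.

SQL:
SELECT a.product, b.name AS customer
FROM orders a
INNER JOIN customers b ON a.customer_id = b.id

Result:
product | customer
--------+---------
Cable   | Tina    
Charger | Nate    
Desk    | Yara    
Speaker | Nate    


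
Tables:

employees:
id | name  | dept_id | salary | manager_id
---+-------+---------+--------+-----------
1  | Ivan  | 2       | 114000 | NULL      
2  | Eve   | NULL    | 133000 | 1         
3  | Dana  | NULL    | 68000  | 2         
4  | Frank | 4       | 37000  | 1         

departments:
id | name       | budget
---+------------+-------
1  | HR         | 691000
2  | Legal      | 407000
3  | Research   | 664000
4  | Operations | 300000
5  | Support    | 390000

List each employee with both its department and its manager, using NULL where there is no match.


Two LEFT JOINs from the same base table employees: one to departments via dept_id, one to employees itself via manager_id. Both are LEFT so every employee is preserved.
Match against departments:
  - employee 1 (Ivan): dept_id=2 -> matches Legal
  - employee 2 (Eve): dept_id=NULL, no match -> kept with NULL
  - employee 3 (Dana): dept_id=NULL, no match -> kept with NULL
  - employee 4 (Frank): dept_id=4 -> matches Operations
Match against employees (self):
  - employee 1 (Ivan): manager_id=NULL -> NULL
  - employee 2 (Eve): manager_id=1 -> Ivan
  - employee 3 (Dana): manager_id=2 -> Eve
  - employee 4 (Frank): manager_id=1 -> Ivan

SQL:
SELECT a.name, b.name AS department, c.name AS manager
FROM employees a
LEFT JOIN departments b ON a.dept_id = b.id
LEFT JOIN employees c ON a.manager_id = c.id

Result:
name  | department | manager
------+------------+--------
Ivan  | Legal      | NULL   
Eve   | NULL       | Ivan   
Dana  | NULL       | Eve    
Frank | Operations | Ivan   


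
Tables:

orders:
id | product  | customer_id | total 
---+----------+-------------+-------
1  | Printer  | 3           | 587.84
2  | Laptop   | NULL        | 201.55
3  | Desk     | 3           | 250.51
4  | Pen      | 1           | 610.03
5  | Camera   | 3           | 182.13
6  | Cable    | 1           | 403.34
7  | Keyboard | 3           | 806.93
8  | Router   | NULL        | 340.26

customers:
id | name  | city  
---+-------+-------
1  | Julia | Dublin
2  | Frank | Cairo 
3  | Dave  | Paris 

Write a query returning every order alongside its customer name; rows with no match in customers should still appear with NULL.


LEFT JOIN keeps every row from orders (the left table); where customer_id has no match in customers, the customer columns become NULL. Walk through each order:
  - order 1 (Printer): customer_id=3 -> matches Dave
  - order 2 (Laptop): customer_id=NULL, no match -> kept with NULL
  - order 3 (Desk): customer_id=3 -> matches Dave
  - order 4 (Pen): customer_id=1 -> matches Julia
  - order 5 (Camera): customer_id=3 -> matches Dave
  - order 6 (Cable): customer_id=1 -> matches Julia
  - order 7 (Keyboard): customer_id=3 -> matches Dave
  - order 8 (Router): customer_id=NULL, no match -> kept with NULL
All 8 rows appear; 2 have NULL customer.

SQL:
SELECT a.product, b.name AS customer
FROM orders a
LEFT JOIN customers b ON a.customer_id = b.id

Result:
product  | customer
---------+---------
Printer  | Dave    
Laptop   | NULL    
Desk     | Dave    
Pen      | Julia   
Camera   | Dave    
Cable    | Julia   
Keyboard | Dave    
Router   | NULL    


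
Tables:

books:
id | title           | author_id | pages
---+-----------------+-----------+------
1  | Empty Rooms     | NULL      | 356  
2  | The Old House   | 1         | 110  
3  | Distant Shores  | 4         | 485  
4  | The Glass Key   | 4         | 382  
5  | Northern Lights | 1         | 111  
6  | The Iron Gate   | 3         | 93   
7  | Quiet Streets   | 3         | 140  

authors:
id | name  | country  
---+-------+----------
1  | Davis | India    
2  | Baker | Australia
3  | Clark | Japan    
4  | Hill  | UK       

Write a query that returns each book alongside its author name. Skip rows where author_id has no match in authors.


INNER JOIN keeps only books rows whose author_id matches an id in authors. Walk through each book:
  - book 1 (Empty Rooms): author_id=NULL, no match -> dropped
  - book 2 (The Old House): author_id=1 -> matches Davis
  - book 3 (Distant Shores): author_id=4 -> matches Hill
  - book 4 (The Glass Key): author_id=4 -> matches Hill
  - book 5 (Northern Lights): author_id=1 -> matches Davis
  - book 6 (The Iron Gate): author_id=3 -> matches Clark
  - book 7 (Quiet Streets): author_id=3 -> matches Clark
So 1 of 7 rows is dropped.

SQL:
SELECT a.title, b.name AS author
FROM books a
INNER JOIN authors b ON a.author_id = b.id

Result:
title           | author
----------------+-------
The Old House   | Davis 
Distant Shores  | Hill  
The Glass Key   | Hill  
Northern Lights | Davis 
The Iron Gate   | Clark 
Quiet Streets   | Clark 


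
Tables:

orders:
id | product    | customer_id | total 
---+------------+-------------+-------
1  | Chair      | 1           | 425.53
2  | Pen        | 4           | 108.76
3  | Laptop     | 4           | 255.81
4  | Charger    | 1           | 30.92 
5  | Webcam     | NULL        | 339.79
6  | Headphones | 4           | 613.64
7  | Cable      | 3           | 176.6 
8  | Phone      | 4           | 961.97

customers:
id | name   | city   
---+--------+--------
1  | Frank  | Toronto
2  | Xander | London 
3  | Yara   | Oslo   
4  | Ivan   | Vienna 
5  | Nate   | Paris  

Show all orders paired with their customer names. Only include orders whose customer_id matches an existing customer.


INNER JOIN keeps only orders rows whose customer_id matches an id in customers. Walk through each order:
  - order 1 (Chair): customer_id=1 -> matches Frank
  - order 2 (Pen): customer_id=4 -> matches Ivan
  - order 3 (Laptop): customer_id=4 -> matches Ivan
  - order 4 (Charger): customer_id=1 -> matches Frank
  - order 5 (Webcam): customer_id=NULL, no match -> dropped
  - order 6 (Headphones): customer_id=4 -> matches Ivan
  - order 7 (Cable): customer_id=3 -> matches Yara
  - order 8 (Phone): customer_id=4 -> matches Ivan
So 1 of 8 rows is dropped.

SQL:
SELECT a.product, b.name AS customer
FROM orders a
INNER JOIN customers b ON a.customer_id = b.id

Result:
product    | customer
-----------+---------
Chair      | Frank   
Pen        | Ivan    
Laptop     | Ivan    
Charger    | Frank   
Headphones | Ivan    
Cable      | Yara    
Phone      | Ivan    


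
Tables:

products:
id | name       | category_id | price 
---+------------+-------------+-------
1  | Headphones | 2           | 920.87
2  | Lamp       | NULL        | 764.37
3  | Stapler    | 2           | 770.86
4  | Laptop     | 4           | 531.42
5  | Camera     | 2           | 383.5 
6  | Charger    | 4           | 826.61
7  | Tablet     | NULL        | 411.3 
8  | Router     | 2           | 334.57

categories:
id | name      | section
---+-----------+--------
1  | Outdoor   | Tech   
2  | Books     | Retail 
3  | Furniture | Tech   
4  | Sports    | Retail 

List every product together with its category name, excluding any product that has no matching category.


INNER JOIN keeps only products rows whose category_id matches an id in categories. Walk through each product:
  - product 1 (Headphones): category_id=2 -> matches Books
  - product 2 (Lamp): category_id=NULL, no match -> dropped
  - product 3 (Stapler): category_id=2 -> matches Books
  - product 4 (Laptop): category_id=4 -> matches Sports
  - product 5 (Camera): category_id=2 -> matches Books
  - product 6 (Charger): category_id=4 -> matches Sports
  - product 7 (Tablet): category_id=NULL, no match -> dropped
  - product 8 (Router): category_id=2 -> matches Books
So 2 of 8 rows are dropped.

SQL:
SELECT a.name, b.name AS category
FROM products a
INNER JOIN categories b ON a.category_id = b.id

Result:
name       | category
-----------+---------
Headphones | Books   
Stapler    | Books   
Laptop     | Sports  
Camera     | Books   
Charger    | Sports  
Router     | Books   


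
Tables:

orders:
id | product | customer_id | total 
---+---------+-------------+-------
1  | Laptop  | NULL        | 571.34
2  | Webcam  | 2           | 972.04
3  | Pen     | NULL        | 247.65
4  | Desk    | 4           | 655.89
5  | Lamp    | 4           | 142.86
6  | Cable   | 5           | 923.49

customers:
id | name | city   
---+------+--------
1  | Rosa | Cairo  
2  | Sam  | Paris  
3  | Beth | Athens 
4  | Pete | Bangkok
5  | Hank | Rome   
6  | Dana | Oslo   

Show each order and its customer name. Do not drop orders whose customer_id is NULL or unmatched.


LEFT JOIN keeps every row from orders (the left table); where customer_id has no match in customers, the customer columns become NULL. Walk through each order:
  - order 1 (Laptop): customer_id=NULL, no match -> kept with NULL
  - order 2 (Webcam): customer_id=2 -> matches Sam
  - order 3 (Pen): customer_id=NULL, no match -> kept with NULL
  - order 4 (Desk): customer_id=4 -> matches Pete
  - order 5 (Lamp): customer_id=4 -> matches Pete
  - order 6 (Cable): customer_id=5 -> matches Hank
All 6 rows appear; 2 have NULL customer.

SQL:
SELECT a.product, b.name AS customer
FROM orders a
LEFT JOIN customers b ON a.customer_id = b.id

Result:
product | customer
--------+---------
Laptop  | NULL    
Webcam  | Sam     
Pen     | NULL    
Desk    | Pete    
Lamp    | Pete    
Cable   | Hank    


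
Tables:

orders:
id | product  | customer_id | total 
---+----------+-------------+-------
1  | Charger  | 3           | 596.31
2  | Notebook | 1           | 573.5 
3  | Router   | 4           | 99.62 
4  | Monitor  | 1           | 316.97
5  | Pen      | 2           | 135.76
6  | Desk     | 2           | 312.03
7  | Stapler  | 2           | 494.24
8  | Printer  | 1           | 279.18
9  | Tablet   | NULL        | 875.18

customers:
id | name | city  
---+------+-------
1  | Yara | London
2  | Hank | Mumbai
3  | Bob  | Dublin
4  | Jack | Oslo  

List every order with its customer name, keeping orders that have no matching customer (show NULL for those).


LEFT JOIN keeps every row from orders (the left table); where customer_id has no match in customers, the customer columns become NULL. Walk through each order:
  - order 1 (Charger): customer_id=3 -> matches Bob
  - order 2 (Notebook): customer_id=1 -> matches Yara
  - order 3 (Router): customer_id=4 -> matches Jack
  - order 4 (Monitor): customer_id=1 -> matches Yara
  - order 5 (Pen): customer_id=2 -> matches Hank
  - order 6 (Desk): customer_id=2 -> matches Hank
  - order 7 (Stapler): customer_id=2 -> matches Hank
  - order 8 (Printer): customer_id=1 -> matches Yara
  - order 9 (Tablet): customer_id=NULL, no match -> kept with NULL
All 9 rows appear; 1 has NULL customer.

SQL:
SELECT a.product, b.name AS customer
FROM orders a
LEFT JOIN customers b ON a.customer_id = b.id

Result:
product  | customer
---------+---------
Charger  | Bob     
Notebook | Yara    
Router   | Jack    
Monitor  | Yara    
Pen      | Hank    
Desk     | Hank    
Stapler  | Hank    
Printer  | Yara    
Tablet   | NULL    


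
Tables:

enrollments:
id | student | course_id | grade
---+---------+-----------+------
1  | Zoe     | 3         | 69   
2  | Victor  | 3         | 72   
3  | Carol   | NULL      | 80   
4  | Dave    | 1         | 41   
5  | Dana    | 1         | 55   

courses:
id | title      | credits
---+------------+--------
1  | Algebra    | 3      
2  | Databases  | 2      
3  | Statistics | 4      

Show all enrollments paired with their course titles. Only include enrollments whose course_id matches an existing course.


INNER JOIN keeps only enrollments rows whose course_id matches an id in courses. Walk through each enrollment:
  - enrollment 1 (Zoe): course_id=3 -> matches Statistics
  - enrollment 2 (Victor): course_id=3 -> matches Statistics
  - enrollment 3 (Carol): course_id=NULL, no match -> dropped
  - enrollment 4 (Dave): course_id=1 -> matches Algebra
  - enrollment 5 (Dana): course_id=1 -> matches Algebra
So 1 of 5 rows is dropped.

SQL:
SELECT a.student, b.title AS course
FROM enrollments a
INNER JOIN courses b ON a.course_id = b.id

Result:
student | course    
--------+-----------
Zoe     | Statistics
Victor  | Statistics
Dave    | Algebra   
Dana    | Algebra   


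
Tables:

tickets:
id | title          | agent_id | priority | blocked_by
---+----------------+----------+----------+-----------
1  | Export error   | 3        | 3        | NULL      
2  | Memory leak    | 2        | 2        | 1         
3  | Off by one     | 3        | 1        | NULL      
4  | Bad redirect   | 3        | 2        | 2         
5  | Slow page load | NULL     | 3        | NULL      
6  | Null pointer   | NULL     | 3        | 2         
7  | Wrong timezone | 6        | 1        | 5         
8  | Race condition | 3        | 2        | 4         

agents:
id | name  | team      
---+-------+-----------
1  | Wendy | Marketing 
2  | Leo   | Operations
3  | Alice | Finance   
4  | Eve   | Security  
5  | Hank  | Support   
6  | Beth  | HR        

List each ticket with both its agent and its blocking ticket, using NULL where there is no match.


Two LEFT JOINs from the same base table tickets: one to agents via agent_id, one to tickets itself via blocked_by. Both are LEFT so every ticket is preserved.
Match against agents:
  - ticket 1 (Export error): agent_id=3 -> matches Alice
  - ticket 2 (Memory leak): agent_id=2 -> matches Leo
  - ticket 3 (Off by one): agent_id=3 -> matches Alice
  - ticket 4 (Bad redirect): agent_id=3 -> matches Alice
  - ticket 5 (Slow page load): agent_id=NULL, no match -> kept with NULL
  - ticket 6 (Null pointer): agent_id=NULL, no match -> kept with NULL
  - ticket 7 (Wrong timezone): agent_id=6 -> matches Beth
  - ticket 8 (Race condition): agent_id=3 -> matches Alice
Match against tickets (self):
  - ticket 1 (Export error): blocked_by=NULL -> NULL
  - ticket 2 (Memory leak): blocked_by=1 -> Export error
  - ticket 3 (Off by one): blocked_by=NULL -> NULL
  - ticket 4 (Bad redirect): blocked_by=2 -> Memory leak
  - ticket 5 (Slow page load): blocked_by=NULL -> NULL
  - ticket 6 (Null pointer): blocked_by=2 -> Memory leak
  - ticket 7 (Wrong timezone): blocked_by=5 -> Slow page load
  - ticket 8 (Race condition): blocked_by=4 -> Bad redirect

SQL:
SELECT a.title, b.name AS agent, c.title AS blocked_by
FROM tickets a
LEFT JOIN agents b ON a.agent_id = b.id
LEFT JOIN tickets c ON a.blocked_by = c.id

Result:
title          | agent | blocked_by    
---------------+-------+---------------
Export error   | Alice | NULL          
Memory leak    | Leo   | Export error  
Off by one     | Alice | NULL          
Bad redirect   | Alice | Memory leak   
Slow page load | NULL  | NULL          
Null pointer   | NULL  | Memory leak   
Wrong timezone | Beth  | Slow page load
Race condition | Alice | Bad redirect  
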